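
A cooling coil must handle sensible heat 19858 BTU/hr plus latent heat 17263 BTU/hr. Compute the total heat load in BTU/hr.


Qt = 19858 + 17263 = 37121 BTU/hr

37121 BTU/hr


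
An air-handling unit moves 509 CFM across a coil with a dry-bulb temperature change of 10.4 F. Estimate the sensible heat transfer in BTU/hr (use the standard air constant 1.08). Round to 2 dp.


Q = 1.08 * 509 * 10.4 = 5717.09 BTU/hr

5717.09 BTU/hr


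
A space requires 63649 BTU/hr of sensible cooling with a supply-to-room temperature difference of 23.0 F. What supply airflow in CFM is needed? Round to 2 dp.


CFM = 63649 / (1.08 * 23.0) = 2562.36

2562.36 CFM


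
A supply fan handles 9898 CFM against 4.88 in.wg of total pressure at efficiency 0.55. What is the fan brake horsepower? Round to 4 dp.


BHP = 9898 * 4.88 / (6356 * 0.55) = 13.8172 hp

13.8172 hp


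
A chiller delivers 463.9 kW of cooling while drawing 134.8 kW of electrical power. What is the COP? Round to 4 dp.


COP = 463.9 / 134.8 = 3.4414

3.4414


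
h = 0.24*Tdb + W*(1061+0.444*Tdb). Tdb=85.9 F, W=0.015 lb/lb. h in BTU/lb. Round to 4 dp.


h = 0.24*85.9 + 0.015*(1061+0.444*85.9) = 37.1031 BTU/lb

37.1031 BTU/lb


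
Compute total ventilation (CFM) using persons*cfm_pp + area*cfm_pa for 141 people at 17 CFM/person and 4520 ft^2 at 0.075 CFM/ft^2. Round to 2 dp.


Total = 141*17 + 4520*0.075 = 2736.00 CFM

2736.00 CFM


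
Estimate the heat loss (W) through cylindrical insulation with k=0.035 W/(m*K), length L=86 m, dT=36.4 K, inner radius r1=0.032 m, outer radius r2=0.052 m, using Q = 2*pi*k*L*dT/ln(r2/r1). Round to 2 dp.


Q = 2*pi*0.035*86*36.4/ln(0.052/0.032) = 1417.92 W

1417.92 W


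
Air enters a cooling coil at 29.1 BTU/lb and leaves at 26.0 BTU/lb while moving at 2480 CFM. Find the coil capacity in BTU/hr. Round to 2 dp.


Q = 4.5 * 2480 * (29.1 - 26.0) = 34596.00 BTU/hr

34596.00 BTU/hr


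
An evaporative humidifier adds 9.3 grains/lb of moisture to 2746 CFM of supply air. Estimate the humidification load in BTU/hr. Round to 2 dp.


Q = 0.68 * 2746 * 9.3 = 17365.70 BTU/hr

17365.70 BTU/hr


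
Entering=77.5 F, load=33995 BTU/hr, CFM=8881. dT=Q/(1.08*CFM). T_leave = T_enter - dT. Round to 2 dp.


dT = 33995/(1.08*8881) = 3.5443
T_leave = 77.5 - 3.5443 = 73.96 F

73.96 F


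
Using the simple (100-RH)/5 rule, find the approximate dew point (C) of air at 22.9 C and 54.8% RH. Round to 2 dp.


Td = 22.9 - (100-54.8)/5 = 13.86 C

13.86 C


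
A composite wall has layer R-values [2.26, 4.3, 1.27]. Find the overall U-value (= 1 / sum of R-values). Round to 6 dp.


R_total = 2.26 + 4.3 + 1.27 = 7.83
U = 1/7.83 = 0.127714

0.127714


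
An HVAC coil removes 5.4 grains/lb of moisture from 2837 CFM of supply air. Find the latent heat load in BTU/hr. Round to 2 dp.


Q = 0.68 * 2837 * 5.4 = 10417.46 BTU/hr

10417.46 BTU/hr


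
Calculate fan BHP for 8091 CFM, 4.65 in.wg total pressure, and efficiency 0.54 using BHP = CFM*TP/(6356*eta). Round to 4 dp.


BHP = 8091 * 4.65 / (6356 * 0.54) = 10.9617 hp

10.9617 hp


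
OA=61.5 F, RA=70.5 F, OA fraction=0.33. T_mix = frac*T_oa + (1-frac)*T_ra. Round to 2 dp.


T_mix = 0.33*61.5 + 0.67*70.5 = 67.53 F

67.53 F


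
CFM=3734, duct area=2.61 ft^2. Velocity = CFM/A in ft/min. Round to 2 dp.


V = 3734 / 2.61 = 1430.65 ft/min

1430.65 ft/min


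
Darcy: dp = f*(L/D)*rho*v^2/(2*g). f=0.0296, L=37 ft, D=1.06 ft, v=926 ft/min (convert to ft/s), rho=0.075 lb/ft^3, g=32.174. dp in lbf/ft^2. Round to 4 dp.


v_fps = 926/60 = 15.4333 ft/s
dp = 0.0296*(37/1.06)*0.075*15.4333^2/(2*32.174) = 0.2868 lbf/ft^2

0.2868 lbf/ft^2


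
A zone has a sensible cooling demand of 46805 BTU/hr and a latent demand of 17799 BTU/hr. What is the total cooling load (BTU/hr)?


Qt = 46805 + 17799 = 64604 BTU/hr

64604 BTU/hr


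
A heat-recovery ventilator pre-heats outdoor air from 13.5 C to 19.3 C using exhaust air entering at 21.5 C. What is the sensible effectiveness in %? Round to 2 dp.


eff = (19.3-13.5)/(21.5-13.5)*100 = 72.50 %

72.50 %


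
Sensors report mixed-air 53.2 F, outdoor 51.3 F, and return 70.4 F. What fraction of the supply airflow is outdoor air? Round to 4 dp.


frac = (53.2 - 70.4) / (51.3 - 70.4) = 0.9005

0.9005


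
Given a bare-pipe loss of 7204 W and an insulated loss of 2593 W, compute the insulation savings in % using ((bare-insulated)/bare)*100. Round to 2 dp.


Savings = ((7204-2593)/7204)*100 = 64.01 %

64.01 %


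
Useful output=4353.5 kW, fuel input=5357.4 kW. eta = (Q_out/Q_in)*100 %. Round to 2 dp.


eta = (4353.5/5357.4)*100 = 81.26 %

81.26 %


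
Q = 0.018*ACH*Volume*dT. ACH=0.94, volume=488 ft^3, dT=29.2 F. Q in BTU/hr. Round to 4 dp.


Q = 0.018 * 0.94 * 488 * 29.2 = 241.1032 BTU/hr

241.1032 BTU/hr


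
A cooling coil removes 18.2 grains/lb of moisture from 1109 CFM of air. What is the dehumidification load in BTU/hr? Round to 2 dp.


Q = 0.68 * 1109 * 18.2 = 13724.98 BTU/hr

13724.98 BTU/hr


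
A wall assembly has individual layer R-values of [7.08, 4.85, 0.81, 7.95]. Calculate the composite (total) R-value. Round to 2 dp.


R_total = 7.08 + 4.85 + 0.81 + 7.95 = 20.69

20.69


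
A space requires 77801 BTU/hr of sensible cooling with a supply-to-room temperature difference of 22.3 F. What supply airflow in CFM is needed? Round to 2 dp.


CFM = 77801 / (1.08 * 22.3) = 3230.40

3230.40 CFM


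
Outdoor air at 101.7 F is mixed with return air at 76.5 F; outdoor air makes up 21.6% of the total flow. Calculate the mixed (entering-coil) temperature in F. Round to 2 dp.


T_mix = 76.5 + (21.6/100)*(101.7-76.5) = 81.94 F

81.94 F


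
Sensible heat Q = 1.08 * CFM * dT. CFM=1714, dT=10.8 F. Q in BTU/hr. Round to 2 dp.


Q = 1.08 * 1714 * 10.8 = 19992.10 BTU/hr

19992.10 BTU/hr


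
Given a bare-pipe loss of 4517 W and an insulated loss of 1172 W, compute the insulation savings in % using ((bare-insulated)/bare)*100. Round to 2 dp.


Savings = ((4517-1172)/4517)*100 = 74.05 %

74.05 %


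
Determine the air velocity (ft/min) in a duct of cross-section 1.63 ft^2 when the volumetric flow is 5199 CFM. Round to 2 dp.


V = 5199 / 1.63 = 3189.57 ft/min

3189.57 ft/min


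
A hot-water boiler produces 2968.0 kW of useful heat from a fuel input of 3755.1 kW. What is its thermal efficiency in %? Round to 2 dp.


eta = (2968.0/3755.1)*100 = 79.04 %

79.04 %


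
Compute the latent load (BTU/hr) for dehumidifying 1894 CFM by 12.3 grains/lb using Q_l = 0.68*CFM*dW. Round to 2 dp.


Q = 0.68 * 1894 * 12.3 = 15841.42 BTU/hr

15841.42 BTU/hr


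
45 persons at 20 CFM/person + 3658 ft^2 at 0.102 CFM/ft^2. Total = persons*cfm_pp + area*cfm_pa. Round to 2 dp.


Total = 45*20 + 3658*0.102 = 1273.12 CFM

1273.12 CFM


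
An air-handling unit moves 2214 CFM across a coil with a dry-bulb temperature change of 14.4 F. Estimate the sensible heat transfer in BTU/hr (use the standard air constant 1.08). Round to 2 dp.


Q = 1.08 * 2214 * 14.4 = 34432.13 BTU/hr

34432.13 BTU/hr


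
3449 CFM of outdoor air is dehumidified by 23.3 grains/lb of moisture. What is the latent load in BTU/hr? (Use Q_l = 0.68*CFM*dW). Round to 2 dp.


Q = 0.68 * 3449 * 23.3 = 54645.96 BTU/hr

54645.96 BTU/hr


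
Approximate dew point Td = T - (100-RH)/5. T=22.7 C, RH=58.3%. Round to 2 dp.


Td = 22.7 - (100-58.3)/5 = 14.36 C

14.36 C


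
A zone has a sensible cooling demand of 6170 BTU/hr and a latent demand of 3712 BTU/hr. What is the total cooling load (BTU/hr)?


Qt = 6170 + 3712 = 9882 BTU/hr

9882 BTU/hr


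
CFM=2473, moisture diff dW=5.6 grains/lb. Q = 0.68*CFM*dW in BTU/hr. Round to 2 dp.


Q = 0.68 * 2473 * 5.6 = 9417.18 BTU/hr

9417.18 BTU/hr


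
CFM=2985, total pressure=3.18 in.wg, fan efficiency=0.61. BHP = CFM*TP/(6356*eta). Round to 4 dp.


BHP = 2985 * 3.18 / (6356 * 0.61) = 2.4483 hp

2.4483 hp


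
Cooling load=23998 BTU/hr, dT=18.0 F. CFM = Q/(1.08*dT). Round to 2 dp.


CFM = 23998 / (1.08 * 18.0) = 1234.47

1234.47 CFM


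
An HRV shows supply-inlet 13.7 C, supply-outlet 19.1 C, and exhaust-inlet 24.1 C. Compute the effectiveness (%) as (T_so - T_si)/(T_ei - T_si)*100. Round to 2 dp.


eff = (19.1-13.7)/(24.1-13.7)*100 = 51.92 %

51.92 %


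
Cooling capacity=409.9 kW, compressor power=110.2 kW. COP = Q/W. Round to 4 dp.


COP = 409.9 / 110.2 = 3.7196

3.7196


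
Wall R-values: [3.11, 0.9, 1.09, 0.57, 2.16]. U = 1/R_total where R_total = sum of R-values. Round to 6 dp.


R_total = 3.11 + 0.9 + 1.09 + 0.57 + 2.16 = 7.83
U = 1/7.83 = 0.127714

0.127714


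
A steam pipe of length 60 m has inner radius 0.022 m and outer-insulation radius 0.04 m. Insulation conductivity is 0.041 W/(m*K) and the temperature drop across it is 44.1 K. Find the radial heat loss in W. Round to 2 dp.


Q = 2*pi*0.041*60*44.1/ln(0.04/0.022) = 1140.17 W

1140.17 W


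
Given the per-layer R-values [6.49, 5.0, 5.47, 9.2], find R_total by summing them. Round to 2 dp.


R_total = 6.49 + 5.0 + 5.47 + 9.2 = 26.16

26.16


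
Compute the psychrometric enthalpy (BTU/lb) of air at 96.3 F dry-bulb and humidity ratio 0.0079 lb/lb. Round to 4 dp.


h = 0.24*96.3 + 0.0079*(1061+0.444*96.3) = 31.8317 BTU/lb

31.8317 BTU/lb


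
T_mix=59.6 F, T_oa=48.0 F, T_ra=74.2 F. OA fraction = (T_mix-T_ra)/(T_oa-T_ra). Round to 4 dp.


frac = (59.6 - 74.2) / (48.0 - 74.2) = 0.5573

0.5573


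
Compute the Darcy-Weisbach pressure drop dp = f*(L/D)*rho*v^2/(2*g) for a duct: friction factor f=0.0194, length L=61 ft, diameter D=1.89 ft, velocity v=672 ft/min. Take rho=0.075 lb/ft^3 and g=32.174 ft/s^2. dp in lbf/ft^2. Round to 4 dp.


v_fps = 672/60 = 11.2 ft/s
dp = 0.0194*(61/1.89)*0.075*11.2^2/(2*32.174) = 0.0915 lbf/ft^2

0.0915 lbf/ft^2


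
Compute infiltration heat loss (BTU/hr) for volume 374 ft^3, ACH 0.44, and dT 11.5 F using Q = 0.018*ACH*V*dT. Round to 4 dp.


Q = 0.018 * 0.44 * 374 * 11.5 = 34.0639 BTU/hr

34.0639 BTU/hr


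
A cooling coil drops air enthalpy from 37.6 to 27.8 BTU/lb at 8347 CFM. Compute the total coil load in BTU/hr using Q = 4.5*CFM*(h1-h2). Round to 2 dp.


Q = 4.5 * 8347 * (37.6 - 27.8) = 368102.70 BTU/hr

368102.70 BTU/hr


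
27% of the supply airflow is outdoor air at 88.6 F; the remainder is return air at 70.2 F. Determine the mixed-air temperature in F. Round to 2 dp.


T_mix = 0.27*88.6 + 0.73*70.2 = 75.17 F

75.17 F


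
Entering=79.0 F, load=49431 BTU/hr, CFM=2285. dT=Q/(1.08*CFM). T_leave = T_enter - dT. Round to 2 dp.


dT = 49431/(1.08*2285) = 20.0304
T_leave = 79.0 - 20.0304 = 58.97 F

58.97 F


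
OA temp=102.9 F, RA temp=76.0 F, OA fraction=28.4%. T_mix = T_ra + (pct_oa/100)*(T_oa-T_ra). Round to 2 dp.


T_mix = 76.0 + (28.4/100)*(102.9-76.0) = 83.64 F

83.64 F


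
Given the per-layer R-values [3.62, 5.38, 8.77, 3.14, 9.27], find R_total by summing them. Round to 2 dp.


R_total = 3.62 + 5.38 + 8.77 + 3.14 + 9.27 = 30.18

30.18


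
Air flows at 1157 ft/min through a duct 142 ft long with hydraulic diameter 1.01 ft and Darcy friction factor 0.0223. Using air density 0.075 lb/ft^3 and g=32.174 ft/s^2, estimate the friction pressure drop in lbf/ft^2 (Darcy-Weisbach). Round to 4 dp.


v_fps = 1157/60 = 19.2833 ft/s
dp = 0.0223*(142/1.01)*0.075*19.2833^2/(2*32.174) = 1.3588 lbf/ft^2

1.3588 lbf/ft^2


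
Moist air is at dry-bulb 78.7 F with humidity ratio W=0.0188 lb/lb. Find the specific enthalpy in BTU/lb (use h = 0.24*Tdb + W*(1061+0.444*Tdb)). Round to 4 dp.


h = 0.24*78.7 + 0.0188*(1061+0.444*78.7) = 39.4917 BTU/lb

39.4917 BTU/lb


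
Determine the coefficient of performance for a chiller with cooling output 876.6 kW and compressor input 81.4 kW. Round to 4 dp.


COP = 876.6 / 81.4 = 10.7690

10.7690


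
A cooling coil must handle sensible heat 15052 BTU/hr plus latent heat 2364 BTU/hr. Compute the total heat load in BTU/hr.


Qt = 15052 + 2364 = 17416 BTU/hr

17416 BTU/hr


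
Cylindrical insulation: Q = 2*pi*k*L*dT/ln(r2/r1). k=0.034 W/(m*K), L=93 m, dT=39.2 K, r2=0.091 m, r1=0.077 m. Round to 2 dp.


Q = 2*pi*0.034*93*39.2/ln(0.091/0.077) = 4661.98 W

4661.98 W


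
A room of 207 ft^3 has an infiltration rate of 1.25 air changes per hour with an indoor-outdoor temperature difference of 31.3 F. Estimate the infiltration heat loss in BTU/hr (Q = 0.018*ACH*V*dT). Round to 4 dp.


Q = 0.018 * 1.25 * 207 * 31.3 = 145.7798 BTU/hr

145.7798 BTU/hr


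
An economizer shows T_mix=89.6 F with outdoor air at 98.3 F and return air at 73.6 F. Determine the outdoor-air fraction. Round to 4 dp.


frac = (89.6 - 73.6) / (98.3 - 73.6) = 0.6478

0.6478


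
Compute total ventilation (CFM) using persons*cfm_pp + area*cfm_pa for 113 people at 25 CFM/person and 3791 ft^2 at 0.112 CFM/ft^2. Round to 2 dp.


Total = 113*25 + 3791*0.112 = 3249.59 CFM

3249.59 CFM


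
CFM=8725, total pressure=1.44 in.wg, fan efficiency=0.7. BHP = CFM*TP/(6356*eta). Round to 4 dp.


BHP = 8725 * 1.44 / (6356 * 0.7) = 2.8239 hp

2.8239 hp


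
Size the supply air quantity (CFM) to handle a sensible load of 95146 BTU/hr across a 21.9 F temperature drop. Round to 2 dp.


CFM = 95146 / (1.08 * 21.9) = 4022.75

4022.75 CFM


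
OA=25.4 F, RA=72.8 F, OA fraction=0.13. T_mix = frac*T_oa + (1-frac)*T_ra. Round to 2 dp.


T_mix = 0.13*25.4 + 0.87*72.8 = 66.64 F

66.64 F


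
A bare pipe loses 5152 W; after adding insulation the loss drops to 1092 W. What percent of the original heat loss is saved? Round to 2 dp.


Savings = ((5152-1092)/5152)*100 = 78.80 %

78.80 %


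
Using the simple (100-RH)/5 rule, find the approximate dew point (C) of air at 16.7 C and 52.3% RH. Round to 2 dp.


Td = 16.7 - (100-52.3)/5 = 7.16 C

7.16 C


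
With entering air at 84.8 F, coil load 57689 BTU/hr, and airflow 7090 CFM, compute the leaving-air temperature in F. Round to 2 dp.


dT = 57689/(1.08*7090) = 7.5340
T_leave = 84.8 - 7.5340 = 77.27 F

77.27 F


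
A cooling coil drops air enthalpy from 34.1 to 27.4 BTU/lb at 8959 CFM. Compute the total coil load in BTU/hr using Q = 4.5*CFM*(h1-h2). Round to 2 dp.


Q = 4.5 * 8959 * (34.1 - 27.4) = 270113.85 BTU/hr

270113.85 BTU/hr


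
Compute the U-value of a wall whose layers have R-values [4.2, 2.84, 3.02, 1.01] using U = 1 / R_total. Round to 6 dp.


R_total = 4.2 + 2.84 + 3.02 + 1.01 = 11.07
U = 1/11.07 = 0.090334

0.090334


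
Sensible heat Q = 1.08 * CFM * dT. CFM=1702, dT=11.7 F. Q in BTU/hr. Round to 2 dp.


Q = 1.08 * 1702 * 11.7 = 21506.47 BTU/hr

21506.47 BTU/hr


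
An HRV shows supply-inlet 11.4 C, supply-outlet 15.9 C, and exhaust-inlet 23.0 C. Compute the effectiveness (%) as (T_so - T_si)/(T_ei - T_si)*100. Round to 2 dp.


eff = (15.9-11.4)/(23.0-11.4)*100 = 38.79 %

38.79 %


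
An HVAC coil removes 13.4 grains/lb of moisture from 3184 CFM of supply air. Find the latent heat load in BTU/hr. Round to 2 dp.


Q = 0.68 * 3184 * 13.4 = 29012.61 BTU/hr

29012.61 BTU/hr


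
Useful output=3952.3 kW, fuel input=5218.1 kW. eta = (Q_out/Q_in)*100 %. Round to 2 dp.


eta = (3952.3/5218.1)*100 = 75.74 %

75.74 %


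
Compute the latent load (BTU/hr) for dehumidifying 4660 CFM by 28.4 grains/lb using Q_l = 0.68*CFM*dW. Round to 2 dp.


Q = 0.68 * 4660 * 28.4 = 89993.92 BTU/hr

89993.92 BTU/hr


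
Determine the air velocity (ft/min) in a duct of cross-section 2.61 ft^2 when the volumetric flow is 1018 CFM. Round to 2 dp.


V = 1018 / 2.61 = 390.04 ft/min

390.04 ft/min


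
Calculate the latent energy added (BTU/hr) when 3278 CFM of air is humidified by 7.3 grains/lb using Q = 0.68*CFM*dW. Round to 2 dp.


Q = 0.68 * 3278 * 7.3 = 16271.99 BTU/hr

16271.99 BTU/hr


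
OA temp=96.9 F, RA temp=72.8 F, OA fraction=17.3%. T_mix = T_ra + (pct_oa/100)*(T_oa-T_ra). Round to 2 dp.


T_mix = 72.8 + (17.3/100)*(96.9-72.8) = 76.97 F

76.97 F


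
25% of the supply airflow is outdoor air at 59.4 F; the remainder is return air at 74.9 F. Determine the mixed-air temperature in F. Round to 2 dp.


T_mix = 0.25*59.4 + 0.75*74.9 = 71.03 F

71.03 F


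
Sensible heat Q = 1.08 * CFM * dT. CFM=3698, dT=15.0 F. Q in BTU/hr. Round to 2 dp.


Q = 1.08 * 3698 * 15.0 = 59907.60 BTU/hr

59907.60 BTU/hr


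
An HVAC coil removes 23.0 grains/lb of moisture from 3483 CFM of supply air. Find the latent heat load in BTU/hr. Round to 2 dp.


Q = 0.68 * 3483 * 23.0 = 54474.12 BTU/hr

54474.12 BTU/hr


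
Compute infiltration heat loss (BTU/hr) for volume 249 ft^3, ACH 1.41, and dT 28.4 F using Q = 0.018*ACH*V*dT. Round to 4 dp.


Q = 0.018 * 1.41 * 249 * 28.4 = 179.4772 BTU/hr

179.4772 BTU/hr


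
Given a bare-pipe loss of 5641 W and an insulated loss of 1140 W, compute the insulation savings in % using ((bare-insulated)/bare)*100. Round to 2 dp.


Savings = ((5641-1140)/5641)*100 = 79.79 %

79.79 %


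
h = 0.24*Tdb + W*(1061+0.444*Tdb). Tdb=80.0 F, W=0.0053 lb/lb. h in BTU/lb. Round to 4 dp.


h = 0.24*80.0 + 0.0053*(1061+0.444*80.0) = 25.0116 BTU/lb

25.0116 BTU/lb


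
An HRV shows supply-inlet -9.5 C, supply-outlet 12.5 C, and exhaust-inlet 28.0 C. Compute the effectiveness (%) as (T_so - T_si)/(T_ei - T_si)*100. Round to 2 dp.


eff = (12.5-(-9.5))/(28.0-(-9.5))*100 = 58.67 %

58.67 %


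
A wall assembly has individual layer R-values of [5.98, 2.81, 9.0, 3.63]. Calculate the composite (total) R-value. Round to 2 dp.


R_total = 5.98 + 2.81 + 9.0 + 3.63 = 21.42

21.42


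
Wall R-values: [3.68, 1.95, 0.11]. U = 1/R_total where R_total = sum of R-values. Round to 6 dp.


R_total = 3.68 + 1.95 + 0.11 = 5.74
U = 1/5.74 = 0.174216

0.174216


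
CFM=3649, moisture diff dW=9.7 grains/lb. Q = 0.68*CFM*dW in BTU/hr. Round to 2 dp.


Q = 0.68 * 3649 * 9.7 = 24068.80 BTU/hr

24068.80 BTU/hr


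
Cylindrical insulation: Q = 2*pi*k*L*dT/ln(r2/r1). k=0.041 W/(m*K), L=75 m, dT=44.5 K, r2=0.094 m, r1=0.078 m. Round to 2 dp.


Q = 2*pi*0.041*75*44.5/ln(0.094/0.078) = 4607.93 W

4607.93 W


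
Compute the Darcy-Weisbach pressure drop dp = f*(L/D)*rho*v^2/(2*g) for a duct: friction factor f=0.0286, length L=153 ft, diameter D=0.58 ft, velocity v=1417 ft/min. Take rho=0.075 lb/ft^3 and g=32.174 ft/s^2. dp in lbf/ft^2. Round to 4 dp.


v_fps = 1417/60 = 23.6167 ft/s
dp = 0.0286*(153/0.58)*0.075*23.6167^2/(2*32.174) = 4.9045 lbf/ft^2

4.9045 lbf/ft^2


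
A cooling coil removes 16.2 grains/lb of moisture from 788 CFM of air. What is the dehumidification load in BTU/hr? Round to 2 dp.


Q = 0.68 * 788 * 16.2 = 8680.61 BTU/hr

8680.61 BTU/hr


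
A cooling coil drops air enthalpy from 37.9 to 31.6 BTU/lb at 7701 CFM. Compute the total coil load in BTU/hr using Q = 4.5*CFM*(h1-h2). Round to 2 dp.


Q = 4.5 * 7701 * (37.9 - 31.6) = 218323.35 BTU/hr

218323.35 BTU/hr


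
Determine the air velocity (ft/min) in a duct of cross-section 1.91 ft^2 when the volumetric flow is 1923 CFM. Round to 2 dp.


V = 1923 / 1.91 = 1006.81 ft/min

1006.81 ft/min


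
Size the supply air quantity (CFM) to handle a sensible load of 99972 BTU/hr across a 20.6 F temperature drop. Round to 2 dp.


CFM = 99972 / (1.08 * 20.6) = 4493.53

4493.53 CFM


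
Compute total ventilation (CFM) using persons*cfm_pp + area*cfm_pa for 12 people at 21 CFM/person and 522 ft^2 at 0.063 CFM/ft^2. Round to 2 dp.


Total = 12*21 + 522*0.063 = 284.89 CFM

284.89 CFM


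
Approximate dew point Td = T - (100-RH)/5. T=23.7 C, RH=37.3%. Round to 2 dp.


Td = 23.7 - (100-37.3)/5 = 11.16 C

11.16 C


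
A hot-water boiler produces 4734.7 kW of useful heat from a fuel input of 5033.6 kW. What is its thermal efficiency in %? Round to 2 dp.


eta = (4734.7/5033.6)*100 = 94.06 %

94.06 %


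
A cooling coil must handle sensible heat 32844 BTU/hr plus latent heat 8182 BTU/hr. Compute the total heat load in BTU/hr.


Qt = 32844 + 8182 = 41026 BTU/hr

41026 BTU/hr


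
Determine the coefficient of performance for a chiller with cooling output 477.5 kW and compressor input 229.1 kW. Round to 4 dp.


COP = 477.5 / 229.1 = 2.0842

2.0842


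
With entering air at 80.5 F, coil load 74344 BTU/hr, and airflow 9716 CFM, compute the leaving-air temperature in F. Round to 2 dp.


dT = 74344/(1.08*9716) = 7.0849
T_leave = 80.5 - 7.0849 = 73.42 F

73.42 F


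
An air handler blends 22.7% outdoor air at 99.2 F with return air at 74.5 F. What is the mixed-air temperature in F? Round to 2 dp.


T_mix = 74.5 + (22.7/100)*(99.2-74.5) = 80.11 F

80.11 F


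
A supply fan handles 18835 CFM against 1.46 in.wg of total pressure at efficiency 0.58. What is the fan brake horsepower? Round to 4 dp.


BHP = 18835 * 1.46 / (6356 * 0.58) = 7.4594 hp

7.4594 hp


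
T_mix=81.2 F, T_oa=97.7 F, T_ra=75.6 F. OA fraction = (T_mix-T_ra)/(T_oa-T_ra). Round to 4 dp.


frac = (81.2 - 75.6) / (97.7 - 75.6) = 0.2534

0.2534


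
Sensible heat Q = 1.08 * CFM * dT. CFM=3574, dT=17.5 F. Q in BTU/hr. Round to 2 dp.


Q = 1.08 * 3574 * 17.5 = 67548.60 BTU/hr

67548.60 BTU/hr


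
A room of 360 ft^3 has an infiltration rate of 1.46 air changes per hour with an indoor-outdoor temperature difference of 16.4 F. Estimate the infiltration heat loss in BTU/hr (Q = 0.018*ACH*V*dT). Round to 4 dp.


Q = 0.018 * 1.46 * 360 * 16.4 = 155.1571 BTU/hr

155.1571 BTU/hr


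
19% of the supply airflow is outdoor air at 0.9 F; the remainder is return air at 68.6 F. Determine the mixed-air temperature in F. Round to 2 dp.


T_mix = 0.19*0.9 + 0.81*68.6 = 55.74 F

55.74 F


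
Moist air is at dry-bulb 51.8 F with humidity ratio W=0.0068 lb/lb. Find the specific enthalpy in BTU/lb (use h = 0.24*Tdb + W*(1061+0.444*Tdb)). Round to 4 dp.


h = 0.24*51.8 + 0.0068*(1061+0.444*51.8) = 19.8032 BTU/lb

19.8032 BTU/lb


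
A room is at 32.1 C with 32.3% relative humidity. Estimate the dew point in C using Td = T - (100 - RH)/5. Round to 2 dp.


Td = 32.1 - (100-32.3)/5 = 18.56 C

18.56 C


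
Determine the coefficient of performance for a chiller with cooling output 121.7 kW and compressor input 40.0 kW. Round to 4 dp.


COP = 121.7 / 40.0 = 3.0425

3.0425


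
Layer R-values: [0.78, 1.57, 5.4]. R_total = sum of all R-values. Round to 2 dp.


R_total = 0.78 + 1.57 + 5.4 = 7.75

7.75


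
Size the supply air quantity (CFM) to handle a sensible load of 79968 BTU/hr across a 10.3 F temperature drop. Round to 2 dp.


CFM = 79968 / (1.08 * 10.3) = 7188.78

7188.78 CFM


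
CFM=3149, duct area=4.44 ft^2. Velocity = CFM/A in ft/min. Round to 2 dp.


V = 3149 / 4.44 = 709.23 ft/min

709.23 ft/min


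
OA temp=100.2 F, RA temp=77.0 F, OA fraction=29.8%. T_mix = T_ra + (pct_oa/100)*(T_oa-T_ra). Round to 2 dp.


T_mix = 77.0 + (29.8/100)*(100.2-77.0) = 83.91 F

83.91 F


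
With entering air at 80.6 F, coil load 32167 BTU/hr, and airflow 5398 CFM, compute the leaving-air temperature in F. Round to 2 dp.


dT = 32167/(1.08*5398) = 5.5176
T_leave = 80.6 - 5.5176 = 75.08 F

75.08 F


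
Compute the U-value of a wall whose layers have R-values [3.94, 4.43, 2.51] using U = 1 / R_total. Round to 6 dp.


R_total = 3.94 + 4.43 + 2.51 = 10.88
U = 1/10.88 = 0.091912

0.091912


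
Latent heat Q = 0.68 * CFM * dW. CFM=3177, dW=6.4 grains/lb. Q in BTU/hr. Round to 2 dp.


Q = 0.68 * 3177 * 6.4 = 13826.30 BTU/hr

13826.30 BTU/hr


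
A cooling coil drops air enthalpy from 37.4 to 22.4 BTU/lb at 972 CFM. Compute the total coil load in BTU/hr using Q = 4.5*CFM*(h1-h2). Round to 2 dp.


Q = 4.5 * 972 * (37.4 - 22.4) = 65610.00 BTU/hr

65610.00 BTU/hr


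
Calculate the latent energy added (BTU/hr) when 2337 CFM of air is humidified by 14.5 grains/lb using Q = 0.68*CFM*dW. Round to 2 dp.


Q = 0.68 * 2337 * 14.5 = 23042.82 BTU/hr

23042.82 BTU/hr


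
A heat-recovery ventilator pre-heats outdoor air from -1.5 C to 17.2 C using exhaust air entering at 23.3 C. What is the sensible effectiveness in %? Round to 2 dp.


eff = (17.2-(-1.5))/(23.3-(-1.5))*100 = 75.40 %

75.40 %


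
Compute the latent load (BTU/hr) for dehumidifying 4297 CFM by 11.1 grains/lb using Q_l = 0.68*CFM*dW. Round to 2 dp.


Q = 0.68 * 4297 * 11.1 = 32433.76 BTU/hr

32433.76 BTU/hr


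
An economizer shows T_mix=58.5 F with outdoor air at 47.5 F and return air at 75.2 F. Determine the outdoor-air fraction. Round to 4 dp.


frac = (58.5 - 75.2) / (47.5 - 75.2) = 0.6029

0.6029


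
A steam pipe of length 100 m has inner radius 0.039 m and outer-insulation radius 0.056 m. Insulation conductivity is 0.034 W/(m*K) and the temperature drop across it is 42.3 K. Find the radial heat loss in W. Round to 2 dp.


Q = 2*pi*0.034*100*42.3/ln(0.056/0.039) = 2497.71 W

2497.71 W


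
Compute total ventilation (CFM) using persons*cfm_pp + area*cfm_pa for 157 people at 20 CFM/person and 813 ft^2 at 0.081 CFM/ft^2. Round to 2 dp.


Total = 157*20 + 813*0.081 = 3205.85 CFM

3205.85 CFM


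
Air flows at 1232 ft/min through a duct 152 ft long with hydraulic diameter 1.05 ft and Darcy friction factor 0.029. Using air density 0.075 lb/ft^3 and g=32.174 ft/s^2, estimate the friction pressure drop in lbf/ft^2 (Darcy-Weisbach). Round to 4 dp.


v_fps = 1232/60 = 20.5333 ft/s
dp = 0.029*(152/1.05)*0.075*20.5333^2/(2*32.174) = 2.0630 lbf/ft^2

2.0630 lbf/ft^2


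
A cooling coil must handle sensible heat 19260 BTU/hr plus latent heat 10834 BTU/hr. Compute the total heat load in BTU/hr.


Qt = 19260 + 10834 = 30094 BTU/hr

30094 BTU/hr


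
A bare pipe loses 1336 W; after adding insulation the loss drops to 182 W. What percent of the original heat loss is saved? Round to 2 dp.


Savings = ((1336-182)/1336)*100 = 86.38 %

86.38 %


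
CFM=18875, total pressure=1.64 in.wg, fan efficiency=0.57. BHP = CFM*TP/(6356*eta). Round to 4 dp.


BHP = 18875 * 1.64 / (6356 * 0.57) = 8.5442 hp

8.5442 hp


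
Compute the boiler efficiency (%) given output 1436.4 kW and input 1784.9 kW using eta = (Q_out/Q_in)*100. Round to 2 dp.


eta = (1436.4/1784.9)*100 = 80.48 %

80.48 %


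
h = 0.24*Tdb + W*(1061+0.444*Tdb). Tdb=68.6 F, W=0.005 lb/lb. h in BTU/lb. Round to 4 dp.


h = 0.24*68.6 + 0.005*(1061+0.444*68.6) = 21.9213 BTU/lb

21.9213 BTU/lb


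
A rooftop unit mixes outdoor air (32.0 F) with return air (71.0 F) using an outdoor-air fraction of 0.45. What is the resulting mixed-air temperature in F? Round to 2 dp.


T_mix = 0.45*32.0 + 0.55*71.0 = 53.45 F

53.45 F


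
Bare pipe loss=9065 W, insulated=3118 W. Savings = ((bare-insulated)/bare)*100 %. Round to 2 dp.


Savings = ((9065-3118)/9065)*100 = 65.60 %

65.60 %


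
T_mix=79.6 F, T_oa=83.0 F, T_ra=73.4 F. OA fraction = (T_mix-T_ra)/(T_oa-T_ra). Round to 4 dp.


frac = (79.6 - 73.4) / (83.0 - 73.4) = 0.6458

0.6458


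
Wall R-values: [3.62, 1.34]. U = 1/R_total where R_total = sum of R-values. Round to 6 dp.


R_total = 3.62 + 1.34 = 4.96
U = 1/4.96 = 0.201613

0.201613


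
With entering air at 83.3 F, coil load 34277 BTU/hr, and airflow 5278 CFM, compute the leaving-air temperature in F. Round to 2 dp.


dT = 34277/(1.08*5278) = 6.0133
T_leave = 83.3 - 6.0133 = 77.29 F

77.29 F


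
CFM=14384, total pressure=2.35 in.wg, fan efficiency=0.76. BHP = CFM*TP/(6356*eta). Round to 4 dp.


BHP = 14384 * 2.35 / (6356 * 0.76) = 6.9976 hp

6.9976 hp


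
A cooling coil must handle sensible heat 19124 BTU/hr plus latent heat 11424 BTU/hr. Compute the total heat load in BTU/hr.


Qt = 19124 + 11424 = 30548 BTU/hr

30548 BTU/hr


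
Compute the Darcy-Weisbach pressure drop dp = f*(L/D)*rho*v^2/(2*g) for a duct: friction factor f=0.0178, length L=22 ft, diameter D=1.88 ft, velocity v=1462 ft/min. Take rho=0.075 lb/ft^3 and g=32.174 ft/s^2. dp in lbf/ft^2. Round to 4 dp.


v_fps = 1462/60 = 24.3667 ft/s
dp = 0.0178*(22/1.88)*0.075*24.3667^2/(2*32.174) = 0.1441 lbf/ft^2

0.1441 lbf/ft^2


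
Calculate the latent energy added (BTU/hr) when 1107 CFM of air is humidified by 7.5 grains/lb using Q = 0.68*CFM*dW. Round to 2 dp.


Q = 0.68 * 1107 * 7.5 = 5645.70 BTU/hr

5645.70 BTU/hr


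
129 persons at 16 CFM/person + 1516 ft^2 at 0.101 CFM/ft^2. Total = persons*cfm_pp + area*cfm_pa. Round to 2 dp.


Total = 129*16 + 1516*0.101 = 2217.12 CFM

2217.12 CFM


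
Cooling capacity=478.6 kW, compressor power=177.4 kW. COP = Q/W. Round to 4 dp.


COP = 478.6 / 177.4 = 2.6979

2.6979


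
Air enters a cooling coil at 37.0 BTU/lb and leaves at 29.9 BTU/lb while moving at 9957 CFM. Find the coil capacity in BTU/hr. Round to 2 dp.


Q = 4.5 * 9957 * (37.0 - 29.9) = 318126.15 BTU/hr

318126.15 BTU/hr


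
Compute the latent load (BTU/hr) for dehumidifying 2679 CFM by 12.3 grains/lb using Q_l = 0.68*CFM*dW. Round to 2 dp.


Q = 0.68 * 2679 * 12.3 = 22407.16 BTU/hr

22407.16 BTU/hr


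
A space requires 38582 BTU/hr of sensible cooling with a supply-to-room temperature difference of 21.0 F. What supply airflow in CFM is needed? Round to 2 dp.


CFM = 38582 / (1.08 * 21.0) = 1701.15

1701.15 CFM


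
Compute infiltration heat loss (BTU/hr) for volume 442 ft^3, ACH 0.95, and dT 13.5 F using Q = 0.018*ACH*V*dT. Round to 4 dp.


Q = 0.018 * 0.95 * 442 * 13.5 = 102.0357 BTU/hr

102.0357 BTU/hr


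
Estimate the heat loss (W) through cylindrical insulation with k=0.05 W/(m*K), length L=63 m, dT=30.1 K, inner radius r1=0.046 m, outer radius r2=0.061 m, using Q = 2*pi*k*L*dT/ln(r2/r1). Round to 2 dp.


Q = 2*pi*0.05*63*30.1/ln(0.061/0.046) = 2110.81 W

2110.81 W


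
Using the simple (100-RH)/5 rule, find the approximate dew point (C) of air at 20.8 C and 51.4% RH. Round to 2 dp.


Td = 20.8 - (100-51.4)/5 = 11.08 C

11.08 C


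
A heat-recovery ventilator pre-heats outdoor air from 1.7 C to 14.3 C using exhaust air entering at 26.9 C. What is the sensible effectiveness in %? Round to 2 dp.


eff = (14.3-1.7)/(26.9-1.7)*100 = 50.00 %

50.00 %


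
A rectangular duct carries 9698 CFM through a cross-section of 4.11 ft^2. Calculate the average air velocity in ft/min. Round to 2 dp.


V = 9698 / 4.11 = 2359.61 ft/min

2359.61 ft/min


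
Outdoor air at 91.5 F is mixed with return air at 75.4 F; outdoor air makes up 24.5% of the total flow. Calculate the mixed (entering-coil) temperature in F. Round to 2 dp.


T_mix = 75.4 + (24.5/100)*(91.5-75.4) = 79.34 F

79.34 F


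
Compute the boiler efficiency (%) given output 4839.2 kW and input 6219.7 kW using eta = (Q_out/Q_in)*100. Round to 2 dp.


eta = (4839.2/6219.7)*100 = 77.80 %

77.80 %


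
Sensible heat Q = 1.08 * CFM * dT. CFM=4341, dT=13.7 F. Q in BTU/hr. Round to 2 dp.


Q = 1.08 * 4341 * 13.7 = 64229.44 BTU/hr

64229.44 BTU/hr


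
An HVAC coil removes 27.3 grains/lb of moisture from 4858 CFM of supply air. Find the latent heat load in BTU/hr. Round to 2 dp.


Q = 0.68 * 4858 * 27.3 = 90183.91 BTU/hr

90183.91 BTU/hr


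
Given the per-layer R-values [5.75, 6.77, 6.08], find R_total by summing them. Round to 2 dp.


R_total = 5.75 + 6.77 + 6.08 = 18.60

18.60


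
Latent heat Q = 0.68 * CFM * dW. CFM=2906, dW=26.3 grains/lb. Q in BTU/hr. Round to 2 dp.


Q = 0.68 * 2906 * 26.3 = 51970.90 BTU/hr

51970.90 BTU/hr


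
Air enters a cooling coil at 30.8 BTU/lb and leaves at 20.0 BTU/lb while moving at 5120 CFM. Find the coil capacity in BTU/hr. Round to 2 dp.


Q = 4.5 * 5120 * (30.8 - 20.0) = 248832.00 BTU/hr

248832.00 BTU/hr


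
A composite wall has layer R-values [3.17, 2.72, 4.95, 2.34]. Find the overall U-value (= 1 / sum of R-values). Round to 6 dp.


R_total = 3.17 + 2.72 + 4.95 + 2.34 = 13.18
U = 1/13.18 = 0.075873

0.075873


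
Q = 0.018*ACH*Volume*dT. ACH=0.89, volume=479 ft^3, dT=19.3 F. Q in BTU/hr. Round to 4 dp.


Q = 0.018 * 0.89 * 479 * 19.3 = 148.1001 BTU/hr

148.1001 BTU/hr


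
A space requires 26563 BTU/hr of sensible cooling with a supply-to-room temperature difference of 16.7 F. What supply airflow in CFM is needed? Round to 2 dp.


CFM = 26563 / (1.08 * 16.7) = 1472.78

1472.78 CFM


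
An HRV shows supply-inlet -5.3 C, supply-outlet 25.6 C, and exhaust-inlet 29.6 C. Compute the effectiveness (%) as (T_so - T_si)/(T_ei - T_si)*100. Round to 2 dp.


eff = (25.6-(-5.3))/(29.6-(-5.3))*100 = 88.54 %

88.54 %


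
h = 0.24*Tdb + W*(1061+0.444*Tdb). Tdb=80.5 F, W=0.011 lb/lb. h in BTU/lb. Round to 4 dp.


h = 0.24*80.5 + 0.011*(1061+0.444*80.5) = 31.3842 BTU/lb

31.3842 BTU/lb


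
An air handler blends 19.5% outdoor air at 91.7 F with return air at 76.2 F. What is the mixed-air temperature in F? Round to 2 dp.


T_mix = 76.2 + (19.5/100)*(91.7-76.2) = 79.22 F

79.22 F


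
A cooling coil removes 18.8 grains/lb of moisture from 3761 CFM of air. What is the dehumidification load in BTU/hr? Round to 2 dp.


Q = 0.68 * 3761 * 18.8 = 48080.62 BTU/hr

48080.62 BTU/hr


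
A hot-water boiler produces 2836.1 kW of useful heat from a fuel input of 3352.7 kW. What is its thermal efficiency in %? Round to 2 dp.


eta = (2836.1/3352.7)*100 = 84.59 %

84.59 %


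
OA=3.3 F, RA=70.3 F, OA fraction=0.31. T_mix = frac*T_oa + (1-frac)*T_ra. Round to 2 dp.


T_mix = 0.31*3.3 + 0.69*70.3 = 49.53 F

49.53 F


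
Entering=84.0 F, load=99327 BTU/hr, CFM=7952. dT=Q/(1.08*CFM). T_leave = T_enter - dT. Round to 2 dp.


dT = 99327/(1.08*7952) = 11.5656
T_leave = 84.0 - 11.5656 = 72.43 F

72.43 F


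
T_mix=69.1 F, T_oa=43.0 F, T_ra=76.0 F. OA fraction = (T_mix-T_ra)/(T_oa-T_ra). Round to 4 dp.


frac = (69.1 - 76.0) / (43.0 - 76.0) = 0.2091

0.2091


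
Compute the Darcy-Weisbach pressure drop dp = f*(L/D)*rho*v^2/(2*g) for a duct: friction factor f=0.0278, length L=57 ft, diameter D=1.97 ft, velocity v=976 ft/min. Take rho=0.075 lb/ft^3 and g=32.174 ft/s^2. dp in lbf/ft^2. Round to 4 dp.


v_fps = 976/60 = 16.2667 ft/s
dp = 0.0278*(57/1.97)*0.075*16.2667^2/(2*32.174) = 0.2481 lbf/ft^2

0.2481 lbf/ft^2


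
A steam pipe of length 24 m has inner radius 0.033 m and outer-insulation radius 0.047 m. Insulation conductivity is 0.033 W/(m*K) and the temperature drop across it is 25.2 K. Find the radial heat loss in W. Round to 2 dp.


Q = 2*pi*0.033*24*25.2/ln(0.047/0.033) = 354.60 W

354.60 W


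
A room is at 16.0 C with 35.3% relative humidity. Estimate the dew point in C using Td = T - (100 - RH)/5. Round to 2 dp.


Td = 16.0 - (100-35.3)/5 = 3.06 C

3.06 C


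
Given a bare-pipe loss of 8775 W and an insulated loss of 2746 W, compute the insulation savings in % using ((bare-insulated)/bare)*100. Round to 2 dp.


Savings = ((8775-2746)/8775)*100 = 68.71 %

68.71 %


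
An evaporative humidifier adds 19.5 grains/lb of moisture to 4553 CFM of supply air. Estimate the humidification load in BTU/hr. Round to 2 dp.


Q = 0.68 * 4553 * 19.5 = 60372.78 BTU/hr

60372.78 BTU/hr


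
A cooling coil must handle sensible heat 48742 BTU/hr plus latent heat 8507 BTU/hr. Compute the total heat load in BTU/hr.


Qt = 48742 + 8507 = 57249 BTU/hr

57249 BTU/hr


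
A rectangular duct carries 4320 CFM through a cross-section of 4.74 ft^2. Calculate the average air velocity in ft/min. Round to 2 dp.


V = 4320 / 4.74 = 911.39 ft/min

911.39 ft/min


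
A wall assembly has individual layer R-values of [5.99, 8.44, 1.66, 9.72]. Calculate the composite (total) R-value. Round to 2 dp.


R_total = 5.99 + 8.44 + 1.66 + 9.72 = 25.81

25.81


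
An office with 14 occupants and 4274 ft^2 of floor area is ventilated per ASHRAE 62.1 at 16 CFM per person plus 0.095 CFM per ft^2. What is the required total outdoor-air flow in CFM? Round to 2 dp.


Total = 14*16 + 4274*0.095 = 630.03 CFM

630.03 CFM


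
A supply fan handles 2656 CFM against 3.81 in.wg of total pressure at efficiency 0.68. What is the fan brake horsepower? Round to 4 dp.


BHP = 2656 * 3.81 / (6356 * 0.68) = 2.3413 hp

2.3413 hp


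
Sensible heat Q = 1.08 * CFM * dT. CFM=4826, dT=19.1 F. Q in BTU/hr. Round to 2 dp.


Q = 1.08 * 4826 * 19.1 = 99550.73 BTU/hr

99550.73 BTU/hr


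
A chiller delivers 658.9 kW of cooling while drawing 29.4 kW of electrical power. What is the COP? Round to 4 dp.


COP = 658.9 / 29.4 = 22.4116

22.4116


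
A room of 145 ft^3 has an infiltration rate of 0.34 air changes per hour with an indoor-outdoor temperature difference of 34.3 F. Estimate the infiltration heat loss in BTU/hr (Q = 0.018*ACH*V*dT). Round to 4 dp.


Q = 0.018 * 0.34 * 145 * 34.3 = 30.4378 BTU/hr

30.4378 BTU/hr


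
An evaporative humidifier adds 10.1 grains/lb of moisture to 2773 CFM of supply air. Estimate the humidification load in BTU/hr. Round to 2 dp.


Q = 0.68 * 2773 * 10.1 = 19044.96 BTU/hr

19044.96 BTU/hr


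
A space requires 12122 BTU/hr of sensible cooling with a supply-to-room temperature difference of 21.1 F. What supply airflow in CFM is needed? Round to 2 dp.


CFM = 12122 / (1.08 * 21.1) = 531.95

531.95 CFM


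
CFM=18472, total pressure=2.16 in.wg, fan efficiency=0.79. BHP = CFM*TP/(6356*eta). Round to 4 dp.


BHP = 18472 * 2.16 / (6356 * 0.79) = 7.9461 hp

7.9461 hp


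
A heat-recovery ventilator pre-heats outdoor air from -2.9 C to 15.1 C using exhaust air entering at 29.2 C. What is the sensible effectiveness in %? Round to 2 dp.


eff = (15.1-(-2.9))/(29.2-(-2.9))*100 = 56.07 %

56.07 %


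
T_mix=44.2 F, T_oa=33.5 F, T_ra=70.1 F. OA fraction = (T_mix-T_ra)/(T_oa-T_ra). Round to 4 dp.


frac = (44.2 - 70.1) / (33.5 - 70.1) = 0.7077

0.7077


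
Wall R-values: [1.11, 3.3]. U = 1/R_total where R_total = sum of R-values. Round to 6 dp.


R_total = 1.11 + 3.3 = 4.41
U = 1/4.41 = 0.226757

0.226757


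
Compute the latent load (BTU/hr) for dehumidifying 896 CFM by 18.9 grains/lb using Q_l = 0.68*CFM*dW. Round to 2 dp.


Q = 0.68 * 896 * 18.9 = 11515.39 BTU/hr

11515.39 BTU/hr


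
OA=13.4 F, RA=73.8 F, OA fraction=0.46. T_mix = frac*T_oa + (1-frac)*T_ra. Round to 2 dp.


T_mix = 0.46*13.4 + 0.54*73.8 = 46.02 F

46.02 F


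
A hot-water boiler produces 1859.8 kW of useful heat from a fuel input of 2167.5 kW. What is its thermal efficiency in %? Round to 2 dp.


eta = (1859.8/2167.5)*100 = 85.80 %

85.80 %


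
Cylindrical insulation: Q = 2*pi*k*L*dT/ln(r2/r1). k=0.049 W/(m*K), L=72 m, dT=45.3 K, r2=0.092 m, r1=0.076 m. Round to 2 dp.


Q = 2*pi*0.049*72*45.3/ln(0.092/0.076) = 5255.91 W

5255.91 W


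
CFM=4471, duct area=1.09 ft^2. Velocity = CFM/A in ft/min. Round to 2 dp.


V = 4471 / 1.09 = 4101.83 ft/min

4101.83 ft/min


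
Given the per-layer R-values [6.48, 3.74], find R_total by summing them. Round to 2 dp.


R_total = 6.48 + 3.74 = 10.22

10.22


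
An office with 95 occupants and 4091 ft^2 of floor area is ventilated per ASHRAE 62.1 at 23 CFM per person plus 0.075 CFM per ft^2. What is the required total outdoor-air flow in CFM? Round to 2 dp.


Total = 95*23 + 4091*0.075 = 2491.83 CFM

2491.83 CFM


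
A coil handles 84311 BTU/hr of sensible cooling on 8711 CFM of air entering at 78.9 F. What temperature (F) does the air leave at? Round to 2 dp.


dT = 84311/(1.08*8711) = 8.9617
T_leave = 78.9 - 8.9617 = 69.94 F

69.94 F


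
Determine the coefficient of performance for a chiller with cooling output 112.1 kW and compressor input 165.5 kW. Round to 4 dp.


COP = 112.1 / 165.5 = 0.6773

0.6773


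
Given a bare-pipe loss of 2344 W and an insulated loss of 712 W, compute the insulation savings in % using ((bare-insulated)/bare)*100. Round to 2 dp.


Savings = ((2344-712)/2344)*100 = 69.62 %

69.62 %
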